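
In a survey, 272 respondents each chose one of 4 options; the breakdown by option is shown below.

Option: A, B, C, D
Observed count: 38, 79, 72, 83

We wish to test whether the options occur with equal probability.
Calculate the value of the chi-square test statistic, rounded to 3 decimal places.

Expected count for each of the 4 categories: 272/4 = 68.
cat         O        E   (O−E)²/E
A          38       68    13.2353
B          79       68     1.7794
C          72       68     0.2353
D          83       68     3.3088
Sum = 18.559

18.559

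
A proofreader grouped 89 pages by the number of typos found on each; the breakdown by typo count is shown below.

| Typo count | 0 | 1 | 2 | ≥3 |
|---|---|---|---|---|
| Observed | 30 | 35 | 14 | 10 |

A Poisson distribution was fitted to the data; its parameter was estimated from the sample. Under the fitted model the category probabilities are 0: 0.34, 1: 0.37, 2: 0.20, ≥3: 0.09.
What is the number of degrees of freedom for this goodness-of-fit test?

2

There are k = 4 categories and 1 parameter estimated from the data, so df = 4 − 1 − 1 = 2.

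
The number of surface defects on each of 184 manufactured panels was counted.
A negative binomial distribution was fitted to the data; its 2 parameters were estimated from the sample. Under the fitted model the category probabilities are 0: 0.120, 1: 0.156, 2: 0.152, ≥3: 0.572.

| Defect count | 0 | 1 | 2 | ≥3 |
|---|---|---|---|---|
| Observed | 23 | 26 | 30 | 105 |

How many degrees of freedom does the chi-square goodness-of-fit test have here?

There are k = 4 categories and 2 parameters estimated from the data, so df = 4 − 1 − 2 = 1.

1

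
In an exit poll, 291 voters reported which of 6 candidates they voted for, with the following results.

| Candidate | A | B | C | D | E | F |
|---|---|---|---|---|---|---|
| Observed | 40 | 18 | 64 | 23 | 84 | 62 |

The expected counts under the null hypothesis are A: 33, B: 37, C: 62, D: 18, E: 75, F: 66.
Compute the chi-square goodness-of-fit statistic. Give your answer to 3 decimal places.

14.017

χ² = (40−33)²/33 + (18−37)²/37 + (64−62)²/62 + (23−18)²/18 + (84−75)²/75 + (62−66)²/66
   = 1.4848 + 9.7568 + 0.0645 + 1.3889 + 1.0800 + 0.2424
Sum = 14.017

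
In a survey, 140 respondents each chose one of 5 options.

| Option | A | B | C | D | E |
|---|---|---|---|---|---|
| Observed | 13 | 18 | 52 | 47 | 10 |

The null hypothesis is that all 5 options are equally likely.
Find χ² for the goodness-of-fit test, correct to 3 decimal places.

Under H₀ each category has probability 1/5, so each expected count is 140/5 = 28.
χ² = (13−28)²/28 + (18−28)²/28 + (52−28)²/28 + (47−28)²/28 + (10−28)²/28
   = 8.0357 + 3.5714 + 20.5714 + 12.8929 + 11.5714
Sum = 56.643

56.643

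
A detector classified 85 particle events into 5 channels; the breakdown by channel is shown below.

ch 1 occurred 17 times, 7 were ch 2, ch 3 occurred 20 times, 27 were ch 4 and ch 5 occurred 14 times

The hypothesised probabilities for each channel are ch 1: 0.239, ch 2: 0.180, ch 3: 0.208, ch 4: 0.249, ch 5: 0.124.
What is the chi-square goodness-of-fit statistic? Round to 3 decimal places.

8.092

Expected counts E_i = n·p_i: 85×0.239 = 20.315, 85×0.180 = 15.3, 85×0.208 = 17.68, 85×0.249 = 21.165, 85×0.124 = 10.54.
cat         O        E   (O−E)²/E
ch 1       17   20.315     0.5409
ch 2        7     15.3     4.5026
ch 3       20    17.68     0.3044
ch 4       27   21.165     1.6087
ch 5       14    10.54     1.1358
Sum = 8.092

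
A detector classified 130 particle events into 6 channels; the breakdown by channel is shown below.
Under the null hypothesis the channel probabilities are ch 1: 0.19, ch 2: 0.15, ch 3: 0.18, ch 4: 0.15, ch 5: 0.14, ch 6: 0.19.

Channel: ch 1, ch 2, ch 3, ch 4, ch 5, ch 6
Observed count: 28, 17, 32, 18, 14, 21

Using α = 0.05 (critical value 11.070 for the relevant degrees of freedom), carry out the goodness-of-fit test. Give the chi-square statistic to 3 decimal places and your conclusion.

5.561; do not reject

Expected counts E_i = n·p_i: 130×0.19 = 24.7, 130×0.15 = 19.5, 130×0.18 = 23.4, 130×0.15 = 19.5, 130×0.14 = 18.2, 130×0.19 = 24.7.
ch 1: (28 − 24.7)²/24.7 = 10.89/24.7 = 0.4409
ch 2: (17 − 19.5)²/19.5 = 6.25/19.5 = 0.3205
ch 3: (32 − 23.4)²/23.4 = 73.96/23.4 = 3.1607
ch 4: (18 − 19.5)²/19.5 = 2.25/19.5 = 0.1154
ch 5: (14 − 18.2)²/18.2 = 17.64/18.2 = 0.9692
ch 6: (21 − 24.7)²/24.7 = 13.69/24.7 = 0.5543
Sum = 5.561
df = 5. Since 5.561 < 11.070, we do not reject H₀.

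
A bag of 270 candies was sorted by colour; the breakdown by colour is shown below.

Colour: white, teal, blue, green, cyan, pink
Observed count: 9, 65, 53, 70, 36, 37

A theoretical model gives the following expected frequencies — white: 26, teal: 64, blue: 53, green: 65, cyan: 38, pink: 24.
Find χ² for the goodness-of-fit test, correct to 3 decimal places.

18.663

cat         O        E   (O−E)²/E
white       9       26    11.1154
teal       65       64     0.0156
blue       53       53     0.0000
green      70       65     0.3846
cyan       36       38     0.1053
pink       37       24     7.0417
Sum = 18.663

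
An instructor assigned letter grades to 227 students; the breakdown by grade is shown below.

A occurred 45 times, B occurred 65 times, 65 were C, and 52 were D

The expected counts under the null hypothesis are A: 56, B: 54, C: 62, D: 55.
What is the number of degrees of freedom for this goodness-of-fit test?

There are k = 4 categories and no parameters were estimated from the data, so df = 4 − 1 = 3.

3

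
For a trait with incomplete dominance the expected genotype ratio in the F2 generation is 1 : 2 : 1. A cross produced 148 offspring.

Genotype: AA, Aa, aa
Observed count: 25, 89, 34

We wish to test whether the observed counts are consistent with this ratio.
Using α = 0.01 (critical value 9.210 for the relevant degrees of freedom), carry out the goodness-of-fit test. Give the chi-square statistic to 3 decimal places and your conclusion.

Ratio total = 4. Expected counts: 148×1/4 = 37, 148×2/4 = 74, 148×1/4 = 37.
AA: (25 − 37)²/37 = 144/37 = 3.8919
Aa: (89 − 74)²/74 = 225/74 = 3.0405
aa: (34 − 37)²/37 = 9/37 = 0.2432
Sum = 7.176
df = 2. Since 7.176 < 9.210, we do not reject H₀.

7.176; do not reject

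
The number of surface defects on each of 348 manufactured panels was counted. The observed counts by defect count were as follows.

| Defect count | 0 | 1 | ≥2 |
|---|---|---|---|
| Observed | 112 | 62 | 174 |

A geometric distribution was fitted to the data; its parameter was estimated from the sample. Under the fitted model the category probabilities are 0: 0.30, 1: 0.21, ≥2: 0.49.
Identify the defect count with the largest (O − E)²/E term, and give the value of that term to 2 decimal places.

Expected counts E_i = n·p_i: 348×0.30 = 104.4, 348×0.21 = 73.08, 348×0.49 = 170.52.
cat         O        E   (O−E)²/E
0         112    104.4      0.553
1          62    73.08      1.680
≥2        174   170.52      0.071
The largest term is for 1: 1.68.

1, 1.68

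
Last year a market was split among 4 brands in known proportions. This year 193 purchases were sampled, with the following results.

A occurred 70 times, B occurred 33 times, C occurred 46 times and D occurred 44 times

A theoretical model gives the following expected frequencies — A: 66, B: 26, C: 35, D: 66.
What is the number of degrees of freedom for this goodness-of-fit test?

3

There are k = 4 categories and no parameters were estimated from the data, so df = 4 − 1 = 3.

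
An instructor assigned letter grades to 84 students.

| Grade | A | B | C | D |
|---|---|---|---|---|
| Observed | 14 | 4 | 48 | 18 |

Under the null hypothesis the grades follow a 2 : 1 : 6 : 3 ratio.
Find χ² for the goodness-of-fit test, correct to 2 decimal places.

Ratio total = 12. Expected counts: 84×2/12 = 14, 84×1/12 = 7, 84×6/12 = 42, 84×3/12 = 21.
χ² = (14−14)²/14 + (4−7)²/7 + (48−42)²/42 + (18−21)²/21
   = 0.000 + 1.286 + 0.857 + 0.429
Sum = 2.57

2.57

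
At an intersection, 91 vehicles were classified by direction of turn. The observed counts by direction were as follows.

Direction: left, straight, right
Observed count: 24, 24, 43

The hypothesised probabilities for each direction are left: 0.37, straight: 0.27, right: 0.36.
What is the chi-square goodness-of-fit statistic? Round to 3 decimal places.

Expected counts E_i = n·p_i: 91×0.37 = 33.67, 91×0.27 = 24.57, 91×0.36 = 32.76.
cat           O        E   (O−E)²/E
left         24    33.67     2.7772
straight     24    24.57     0.0132
right        43    32.76     3.2008
Sum = 5.991

5.991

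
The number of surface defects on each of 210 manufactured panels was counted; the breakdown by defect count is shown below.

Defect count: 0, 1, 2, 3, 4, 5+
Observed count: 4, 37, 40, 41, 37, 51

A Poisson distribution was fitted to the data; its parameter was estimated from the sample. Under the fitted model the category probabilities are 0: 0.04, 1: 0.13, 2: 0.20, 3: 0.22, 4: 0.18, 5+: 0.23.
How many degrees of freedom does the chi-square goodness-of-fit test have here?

There are k = 6 categories and 1 parameter estimated from the data, so df = 6 − 1 − 1 = 4.

4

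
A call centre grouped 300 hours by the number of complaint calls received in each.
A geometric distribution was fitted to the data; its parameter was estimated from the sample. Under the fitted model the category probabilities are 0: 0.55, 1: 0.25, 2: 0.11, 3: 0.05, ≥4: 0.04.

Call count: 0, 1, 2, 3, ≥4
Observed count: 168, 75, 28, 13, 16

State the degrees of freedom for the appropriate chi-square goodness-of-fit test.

3

There are k = 5 categories and 1 parameter estimated from the data, so df = 5 − 1 − 1 = 3.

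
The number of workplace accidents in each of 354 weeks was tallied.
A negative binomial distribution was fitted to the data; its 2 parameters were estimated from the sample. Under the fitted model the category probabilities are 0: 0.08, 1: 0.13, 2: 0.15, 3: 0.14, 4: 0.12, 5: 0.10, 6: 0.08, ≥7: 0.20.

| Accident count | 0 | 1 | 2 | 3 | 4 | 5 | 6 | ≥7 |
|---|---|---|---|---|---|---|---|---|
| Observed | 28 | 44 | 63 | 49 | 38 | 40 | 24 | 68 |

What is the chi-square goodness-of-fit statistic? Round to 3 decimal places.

3.784

Expected counts E_i = n·p_i: 354×0.08 = 28.32, 354×0.13 = 46.02, 354×0.15 = 53.1, 354×0.14 = 49.56, 354×0.12 = 42.48, 354×0.10 = 35.4, 354×0.08 = 28.32, 354×0.20 = 70.8.
χ² = (28−28.32)²/28.32 + (44−46.02)²/46.02 + (63−53.1)²/53.1 + (49−49.56)²/49.56 + (38−42.48)²/42.48 + (40−35.4)²/35.4 + (24−28.32)²/28.32 + (68−70.8)²/70.8
   = 0.0036 + 0.0887 + 1.8458 + 0.0063 + 0.4725 + 0.5977 + 0.6590 + 0.1107
Sum = 3.784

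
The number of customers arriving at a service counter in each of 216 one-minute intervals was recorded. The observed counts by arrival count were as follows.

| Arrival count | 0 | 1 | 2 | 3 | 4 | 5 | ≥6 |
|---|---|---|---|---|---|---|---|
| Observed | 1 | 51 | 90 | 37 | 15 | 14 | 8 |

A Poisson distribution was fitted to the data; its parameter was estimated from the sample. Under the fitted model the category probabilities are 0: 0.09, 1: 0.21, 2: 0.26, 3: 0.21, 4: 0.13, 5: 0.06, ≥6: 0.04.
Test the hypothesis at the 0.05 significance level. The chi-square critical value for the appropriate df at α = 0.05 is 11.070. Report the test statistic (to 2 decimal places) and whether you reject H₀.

46.35; reject

Expected counts E_i = n·p_i: 216×0.09 = 19.44, 216×0.21 = 45.36, 216×0.26 = 56.16, 216×0.21 = 45.36, 216×0.13 = 28.08, 216×0.06 = 12.96, 216×0.04 = 8.64.
χ² = (1−19.44)²/19.44 + (51−45.36)²/45.36 + (90−56.16)²/56.16 + (37−45.36)²/45.36 + (15−28.08)²/28.08 + (14−12.96)²/12.96 + (8−8.64)²/8.64
   = 17.491 + 0.701 + 20.391 + 1.541 + 6.093 + 0.083 + 0.047
Sum = 46.35
df = 5. Since 46.35 > 11.070, we reject H₀.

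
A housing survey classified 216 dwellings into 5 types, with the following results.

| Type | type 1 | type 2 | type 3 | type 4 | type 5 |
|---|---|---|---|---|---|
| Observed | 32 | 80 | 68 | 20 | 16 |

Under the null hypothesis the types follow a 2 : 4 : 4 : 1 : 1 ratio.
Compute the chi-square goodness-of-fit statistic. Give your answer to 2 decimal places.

2.00

Ratio total = 12. Expected counts: 216×2/12 = 36, 216×4/12 = 72, 216×4/12 = 72, 216×1/12 = 18, 216×1/12 = 18.
cat         O        E   (O−E)²/E
type 1     32       36      0.444
type 2     80       72      0.889
type 3     68       72      0.222
type 4     20       18      0.222
type 5     16       18      0.222
Sum = 2.00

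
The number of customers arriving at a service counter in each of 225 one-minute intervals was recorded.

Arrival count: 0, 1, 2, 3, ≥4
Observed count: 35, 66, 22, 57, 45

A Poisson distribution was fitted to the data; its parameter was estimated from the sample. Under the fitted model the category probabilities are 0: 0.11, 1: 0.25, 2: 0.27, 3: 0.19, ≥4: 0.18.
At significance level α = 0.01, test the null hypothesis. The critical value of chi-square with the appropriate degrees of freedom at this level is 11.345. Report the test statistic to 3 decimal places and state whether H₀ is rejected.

35.902; reject

Expected counts E_i = n·p_i: 225×0.11 = 24.75, 225×0.25 = 56.25, 225×0.27 = 60.75, 225×0.19 = 42.75, 225×0.18 = 40.5.
χ² = (35−24.75)²/24.75 + (66−56.25)²/56.25 + (22−60.75)²/60.75 + (57−42.75)²/42.75 + (45−40.5)²/40.5
   = 4.2449 + 1.6900 + 24.7171 + 4.7500 + 0.5000
Sum = 35.902
df = 3. Since 35.902 > 11.345, we reject H₀.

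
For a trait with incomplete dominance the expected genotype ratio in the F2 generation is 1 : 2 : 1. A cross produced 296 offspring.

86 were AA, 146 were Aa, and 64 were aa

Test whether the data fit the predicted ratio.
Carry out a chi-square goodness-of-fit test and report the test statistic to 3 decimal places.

3.324

Ratio total = 4. Expected counts: 296×1/4 = 74, 296×2/4 = 148, 296×1/4 = 74.
χ² = (86−74)²/74 + (146−148)²/148 + (64−74)²/74
   = 1.9459 + 0.0270 + 1.3514
Sum = 3.324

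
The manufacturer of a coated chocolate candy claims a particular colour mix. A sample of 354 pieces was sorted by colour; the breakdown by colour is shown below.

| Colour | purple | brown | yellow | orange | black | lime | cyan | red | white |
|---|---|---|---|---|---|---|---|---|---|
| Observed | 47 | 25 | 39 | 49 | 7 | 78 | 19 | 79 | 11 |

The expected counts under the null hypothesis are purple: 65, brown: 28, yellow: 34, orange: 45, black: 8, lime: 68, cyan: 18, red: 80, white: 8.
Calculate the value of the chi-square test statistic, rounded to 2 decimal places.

9.19

purple: (47 − 65)²/65 = 324/65 = 4.985
brown: (25 − 28)²/28 = 9/28 = 0.321
yellow: (39 − 34)²/34 = 25/34 = 0.735
orange: (49 − 45)²/45 = 16/45 = 0.356
black: (7 − 8)²/8 = 1/8 = 0.125
lime: (78 − 68)²/68 = 100/68 = 1.471
cyan: (19 − 18)²/18 = 1/18 = 0.056
red: (79 − 80)²/80 = 1/80 = 0.013
white: (11 − 8)²/8 = 9/8 = 1.125
Sum = 9.19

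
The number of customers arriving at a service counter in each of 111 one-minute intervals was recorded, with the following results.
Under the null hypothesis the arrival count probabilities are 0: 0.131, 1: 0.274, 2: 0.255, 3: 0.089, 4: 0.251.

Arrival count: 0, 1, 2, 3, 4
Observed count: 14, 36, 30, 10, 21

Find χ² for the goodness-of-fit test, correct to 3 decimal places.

Expected counts E_i = n·p_i: 111×0.131 = 14.541, 111×0.274 = 30.414, 111×0.255 = 28.305, 111×0.089 = 9.879, 111×0.251 = 27.861.
0: (14 − 14.541)²/14.541 = 0.292681/14.541 = 0.0201
1: (36 − 30.414)²/30.414 = 31.203396/30.414 = 1.0260
2: (30 − 28.305)²/28.305 = 2.873025/28.305 = 0.1015
3: (10 − 9.879)²/9.879 = 0.014641/9.879 = 0.0015
4: (21 − 27.861)²/27.861 = 47.073321/27.861 = 1.6896
Sum = 2.839

2.839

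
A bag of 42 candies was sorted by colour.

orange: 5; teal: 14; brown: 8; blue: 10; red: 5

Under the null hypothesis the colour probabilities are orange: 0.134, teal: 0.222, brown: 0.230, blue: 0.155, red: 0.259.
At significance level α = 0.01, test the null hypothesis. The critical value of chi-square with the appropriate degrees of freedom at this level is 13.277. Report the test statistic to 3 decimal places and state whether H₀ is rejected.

7.748; do not reject

Expected counts E_i = n·p_i: 42×0.134 = 5.628, 42×0.222 = 9.324, 42×0.230 = 9.66, 42×0.155 = 6.51, 42×0.259 = 10.878.
cat         O        E   (O−E)²/E
orange      5    5.628     0.0701
teal       14    9.324     2.3450
brown       8     9.66     0.2853
blue       10     6.51     1.8710
red         5   10.878     3.1762
Sum = 7.748
df = 4. Since 7.748 < 13.277, we do not reject H₀.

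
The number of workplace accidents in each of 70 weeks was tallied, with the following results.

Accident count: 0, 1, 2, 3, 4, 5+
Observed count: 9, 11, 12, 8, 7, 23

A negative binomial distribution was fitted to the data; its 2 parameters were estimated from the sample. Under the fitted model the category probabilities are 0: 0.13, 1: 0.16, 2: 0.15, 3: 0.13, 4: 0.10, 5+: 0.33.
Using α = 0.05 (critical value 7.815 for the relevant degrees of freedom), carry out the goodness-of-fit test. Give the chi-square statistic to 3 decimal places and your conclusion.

0.352; do not reject

Expected counts E_i = n·p_i: 70×0.13 = 9.1, 70×0.16 = 11.2, 70×0.15 = 10.5, 70×0.13 = 9.1, 70×0.10 = 7, 70×0.33 = 23.1.
0: (9 − 9.1)²/9.1 = 0.01/9.1 = 0.0011
1: (11 − 11.2)²/11.2 = 0.04/11.2 = 0.0036
2: (12 − 10.5)²/10.5 = 2.25/10.5 = 0.2143
3: (8 − 9.1)²/9.1 = 1.21/9.1 = 0.1330
4: (7 − 7)²/7 = 0/7 = 0.0000
5+: (23 − 23.1)²/23.1 = 0.01/23.1 = 0.0004
Sum = 0.352
df = 3. Since 0.352 < 7.815, we do not reject H₀.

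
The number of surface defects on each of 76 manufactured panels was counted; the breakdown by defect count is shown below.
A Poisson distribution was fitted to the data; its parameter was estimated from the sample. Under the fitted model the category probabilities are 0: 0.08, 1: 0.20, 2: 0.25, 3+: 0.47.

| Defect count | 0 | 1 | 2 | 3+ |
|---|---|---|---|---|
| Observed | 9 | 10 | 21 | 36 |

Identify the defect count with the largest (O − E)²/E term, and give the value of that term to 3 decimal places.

Expected counts E_i = n·p_i: 76×0.08 = 6.08, 76×0.20 = 15.2, 76×0.25 = 19, 76×0.47 = 35.72.
cat         O        E   (O−E)²/E
0           9     6.08     1.4024
1          10     15.2     1.7789
2          21       19     0.2105
3+         36    35.72     0.0022
The largest term is for 1: 1.779.

1, 1.779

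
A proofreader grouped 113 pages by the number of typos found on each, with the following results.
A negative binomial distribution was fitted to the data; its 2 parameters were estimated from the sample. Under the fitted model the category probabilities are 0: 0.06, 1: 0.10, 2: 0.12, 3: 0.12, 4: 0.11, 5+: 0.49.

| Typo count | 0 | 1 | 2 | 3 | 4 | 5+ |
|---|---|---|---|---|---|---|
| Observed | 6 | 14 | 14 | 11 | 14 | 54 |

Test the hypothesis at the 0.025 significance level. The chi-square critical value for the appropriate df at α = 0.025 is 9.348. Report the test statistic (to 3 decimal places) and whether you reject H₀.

Expected counts E_i = n·p_i: 113×0.06 = 6.78, 113×0.10 = 11.3, 113×0.12 = 13.56, 113×0.12 = 13.56, 113×0.11 = 12.43, 113×0.49 = 55.37.
0: (6 − 6.78)²/6.78 = 0.6084/6.78 = 0.0897
1: (14 − 11.3)²/11.3 = 7.29/11.3 = 0.6451
2: (14 − 13.56)²/13.56 = 0.1936/13.56 = 0.0143
3: (11 − 13.56)²/13.56 = 6.5536/13.56 = 0.4833
4: (14 − 12.43)²/12.43 = 2.4649/12.43 = 0.1983
5+: (54 − 55.37)²/55.37 = 1.8769/55.37 = 0.0339
Sum = 1.465
df = 3. Since 1.465 < 9.348, we do not reject H₀.

1.465; do not reject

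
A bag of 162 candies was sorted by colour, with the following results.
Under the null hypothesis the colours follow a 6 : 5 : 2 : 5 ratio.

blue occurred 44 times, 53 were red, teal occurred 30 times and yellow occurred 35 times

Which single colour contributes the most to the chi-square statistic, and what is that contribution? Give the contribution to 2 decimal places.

teal, 8.00

Ratio total = 18. Expected counts: 162×6/18 = 54, 162×5/18 = 45, 162×2/18 = 18, 162×5/18 = 45.
cat         O        E   (O−E)²/E
blue       44       54      1.852
red        53       45      1.422
teal       30       18      8.000
yellow     35       45      2.222
The largest term is for teal: 8.00.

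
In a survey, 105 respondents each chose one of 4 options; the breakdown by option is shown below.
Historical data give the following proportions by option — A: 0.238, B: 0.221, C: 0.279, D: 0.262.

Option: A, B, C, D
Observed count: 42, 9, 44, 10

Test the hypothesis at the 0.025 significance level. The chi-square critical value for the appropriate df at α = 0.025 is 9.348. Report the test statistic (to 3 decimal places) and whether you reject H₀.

Expected counts E_i = n·p_i: 105×0.238 = 24.99, 105×0.221 = 23.205, 105×0.279 = 29.295, 105×0.262 = 27.51.
χ² = (42−24.99)²/24.99 + (9−23.205)²/23.205 + (44−29.295)²/29.295 + (10−27.51)²/27.51
   = 11.5782 + 8.6956 + 7.3814 + 11.1450
Sum = 38.800
df = 3. Since 38.800 > 9.348, we reject H₀.

38.800; reject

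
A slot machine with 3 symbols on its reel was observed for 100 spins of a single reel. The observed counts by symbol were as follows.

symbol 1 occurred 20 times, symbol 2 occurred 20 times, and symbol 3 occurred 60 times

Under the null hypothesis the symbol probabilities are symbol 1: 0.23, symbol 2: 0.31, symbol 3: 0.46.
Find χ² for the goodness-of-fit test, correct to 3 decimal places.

8.555

Expected counts E_i = n·p_i: 100×0.23 = 23, 100×0.31 = 31, 100×0.46 = 46.
cat           O        E   (O−E)²/E
symbol 1     20       23     0.3913
symbol 2     20       31     3.9032
symbol 3     60       46     4.2609
Sum = 8.555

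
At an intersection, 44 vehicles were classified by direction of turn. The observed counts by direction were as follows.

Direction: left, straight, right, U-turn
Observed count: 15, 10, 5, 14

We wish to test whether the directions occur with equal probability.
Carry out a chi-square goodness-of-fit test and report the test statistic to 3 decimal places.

Expected count for each of the 4 categories: 44/4 = 11.
left: (15 − 11)²/11 = 16/11 = 1.4545
straight: (10 − 11)²/11 = 1/11 = 0.0909
right: (5 − 11)²/11 = 36/11 = 3.2727
U-turn: (14 − 11)²/11 = 9/11 = 0.8182
Sum = 5.636

5.636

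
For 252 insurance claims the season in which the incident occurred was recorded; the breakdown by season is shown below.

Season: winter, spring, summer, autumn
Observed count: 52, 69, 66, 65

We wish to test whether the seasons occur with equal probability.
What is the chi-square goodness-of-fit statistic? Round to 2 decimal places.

2.70

Expected count for each of the 4 categories: 252/4 = 63.
cat         O        E   (O−E)²/E
winter     52       63      1.921
spring     69       63      0.571
summer     66       63      0.143
autumn     65       63      0.063
Sum = 2.70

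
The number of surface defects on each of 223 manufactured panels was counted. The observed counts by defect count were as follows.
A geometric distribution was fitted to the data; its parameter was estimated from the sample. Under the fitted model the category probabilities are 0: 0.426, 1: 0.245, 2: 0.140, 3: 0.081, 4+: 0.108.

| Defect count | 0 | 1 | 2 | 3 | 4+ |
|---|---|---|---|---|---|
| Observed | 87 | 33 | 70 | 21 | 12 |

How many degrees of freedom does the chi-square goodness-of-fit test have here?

3

There are k = 5 categories and 1 parameter estimated from the data, so df = 5 − 1 − 1 = 3.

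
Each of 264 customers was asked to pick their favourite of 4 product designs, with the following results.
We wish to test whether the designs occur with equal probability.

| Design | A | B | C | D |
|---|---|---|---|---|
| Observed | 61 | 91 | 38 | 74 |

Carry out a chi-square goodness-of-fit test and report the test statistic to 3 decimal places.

Under H₀ each category has probability 1/4, so each expected count is 264/4 = 66.
A: (61 − 66)²/66 = 25/66 = 0.3788
B: (91 − 66)²/66 = 625/66 = 9.4697
C: (38 − 66)²/66 = 784/66 = 11.8788
D: (74 − 66)²/66 = 64/66 = 0.9697
Sum = 22.697

22.697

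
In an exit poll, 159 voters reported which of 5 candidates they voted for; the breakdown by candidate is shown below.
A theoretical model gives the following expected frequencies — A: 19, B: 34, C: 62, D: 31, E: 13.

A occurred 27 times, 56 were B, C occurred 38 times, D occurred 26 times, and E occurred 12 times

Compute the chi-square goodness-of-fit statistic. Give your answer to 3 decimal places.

χ² = (27−19)²/19 + (56−34)²/34 + (38−62)²/62 + (26−31)²/31 + (12−13)²/13
   = 3.3684 + 14.2353 + 9.2903 + 0.8065 + 0.0769
Sum = 27.777

27.777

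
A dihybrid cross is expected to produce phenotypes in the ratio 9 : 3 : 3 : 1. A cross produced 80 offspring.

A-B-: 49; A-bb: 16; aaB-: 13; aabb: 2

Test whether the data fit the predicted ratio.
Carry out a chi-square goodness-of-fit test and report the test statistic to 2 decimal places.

Ratio total = 16. Expected counts: 80×9/16 = 45, 80×3/16 = 15, 80×3/16 = 15, 80×1/16 = 5.
cat         O        E   (O−E)²/E
A-B-       49       45      0.356
A-bb       16       15      0.067
aaB-       13       15      0.267
aabb        2        5      1.800
Sum = 2.49

2.49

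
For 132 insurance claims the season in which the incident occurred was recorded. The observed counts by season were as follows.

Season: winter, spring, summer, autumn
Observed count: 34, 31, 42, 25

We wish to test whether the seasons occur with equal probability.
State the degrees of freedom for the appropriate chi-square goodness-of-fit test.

There are k = 4 categories and no parameters were estimated from the data, so df = 4 − 1 = 3.

3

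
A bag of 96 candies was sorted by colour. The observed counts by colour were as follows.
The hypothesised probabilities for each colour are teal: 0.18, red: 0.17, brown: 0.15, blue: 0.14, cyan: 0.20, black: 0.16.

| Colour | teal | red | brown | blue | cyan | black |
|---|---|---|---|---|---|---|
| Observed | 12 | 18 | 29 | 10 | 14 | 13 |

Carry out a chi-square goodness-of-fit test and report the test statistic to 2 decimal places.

19.24

Expected counts E_i = n·p_i: 96×0.18 = 17.28, 96×0.17 = 16.32, 96×0.15 = 14.4, 96×0.14 = 13.44, 96×0.20 = 19.2, 96×0.16 = 15.36.
χ² = (12−17.28)²/17.28 + (18−16.32)²/16.32 + (29−14.4)²/14.4 + (10−13.44)²/13.44 + (14−19.2)²/19.2 + (13−15.36)²/15.36
   = 1.613 + 0.173 + 14.803 + 0.880 + 1.408 + 0.363
Sum = 19.24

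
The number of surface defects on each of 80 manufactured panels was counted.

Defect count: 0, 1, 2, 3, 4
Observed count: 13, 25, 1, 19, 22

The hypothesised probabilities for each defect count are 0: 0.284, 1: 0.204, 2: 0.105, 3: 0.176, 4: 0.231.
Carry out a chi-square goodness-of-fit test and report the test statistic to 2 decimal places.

17.68

Expected counts E_i = n·p_i: 80×0.284 = 22.72, 80×0.204 = 16.32, 80×0.105 = 8.4, 80×0.176 = 14.08, 80×0.231 = 18.48.
cat         O        E   (O−E)²/E
0          13    22.72      4.158
1          25    16.32      4.617
2           1      8.4      6.519
3          19    14.08      1.719
4          22    18.48      0.670
Sum = 17.68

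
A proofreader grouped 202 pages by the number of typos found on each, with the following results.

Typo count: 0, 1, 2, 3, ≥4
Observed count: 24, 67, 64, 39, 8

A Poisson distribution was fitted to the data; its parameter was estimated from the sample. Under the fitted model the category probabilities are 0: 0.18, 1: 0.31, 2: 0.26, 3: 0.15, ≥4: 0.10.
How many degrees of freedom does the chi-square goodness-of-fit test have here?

There are k = 5 categories and 1 parameter estimated from the data, so df = 5 − 1 − 1 = 3.

3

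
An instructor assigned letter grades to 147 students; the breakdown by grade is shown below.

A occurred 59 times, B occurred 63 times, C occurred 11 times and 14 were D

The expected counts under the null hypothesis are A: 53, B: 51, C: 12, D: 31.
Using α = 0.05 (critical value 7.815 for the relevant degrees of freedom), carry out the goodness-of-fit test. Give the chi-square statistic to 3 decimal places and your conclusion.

12.909; reject

χ² = (59−53)²/53 + (63−51)²/51 + (11−12)²/12 + (14−31)²/31
   = 0.6792 + 2.8235 + 0.0833 + 9.3226
Sum = 12.909
df = 3. Since 12.909 > 7.815, we reject H₀.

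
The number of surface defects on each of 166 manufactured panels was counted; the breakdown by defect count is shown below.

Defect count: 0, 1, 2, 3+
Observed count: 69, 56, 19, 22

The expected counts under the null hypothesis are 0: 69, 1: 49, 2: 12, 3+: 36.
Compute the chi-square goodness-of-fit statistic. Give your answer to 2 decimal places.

10.53

cat         O        E   (O−E)²/E
0          69       69      0.000
1          56       49      1.000
2          19       12      4.083
3+         22       36      5.444
Sum = 10.53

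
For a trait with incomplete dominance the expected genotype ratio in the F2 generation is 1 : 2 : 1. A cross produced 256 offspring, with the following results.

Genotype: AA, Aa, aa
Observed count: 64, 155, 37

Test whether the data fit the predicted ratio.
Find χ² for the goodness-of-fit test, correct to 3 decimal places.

17.086

Ratio total = 4. Expected counts: 256×1/4 = 64, 256×2/4 = 128, 256×1/4 = 64.
χ² = (64−64)²/64 + (155−128)²/128 + (37−64)²/64
   = 0.0000 + 5.6953 + 11.3906
Sum = 17.086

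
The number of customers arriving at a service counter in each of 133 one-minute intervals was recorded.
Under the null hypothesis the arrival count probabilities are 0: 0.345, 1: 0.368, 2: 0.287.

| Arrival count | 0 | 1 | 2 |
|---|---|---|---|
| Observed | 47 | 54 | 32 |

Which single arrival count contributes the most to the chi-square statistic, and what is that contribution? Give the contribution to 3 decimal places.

2, 0.998

Expected counts E_i = n·p_i: 133×0.345 = 45.885, 133×0.368 = 48.944, 133×0.287 = 38.171.
0: (47 − 45.885)²/45.885 = 1.243225/45.885 = 0.0271
1: (54 − 48.944)²/48.944 = 25.563136/48.944 = 0.5223
2: (32 − 38.171)²/38.171 = 38.081241/38.171 = 0.9976
The largest term is for 2: 0.998.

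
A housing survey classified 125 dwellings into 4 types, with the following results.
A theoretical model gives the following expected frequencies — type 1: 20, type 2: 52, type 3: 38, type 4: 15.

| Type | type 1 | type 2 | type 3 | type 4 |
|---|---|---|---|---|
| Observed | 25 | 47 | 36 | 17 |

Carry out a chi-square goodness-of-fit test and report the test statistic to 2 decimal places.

2.10

χ² = (25−20)²/20 + (47−52)²/52 + (36−38)²/38 + (17−15)²/15
   = 1.250 + 0.481 + 0.105 + 0.267
Sum = 2.10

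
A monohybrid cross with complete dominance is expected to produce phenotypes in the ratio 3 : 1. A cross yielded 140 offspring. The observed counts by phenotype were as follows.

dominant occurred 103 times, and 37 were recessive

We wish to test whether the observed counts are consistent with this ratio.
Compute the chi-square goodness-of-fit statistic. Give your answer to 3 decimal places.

0.152

Ratio total = 4. Expected counts: 140×3/4 = 105, 140×1/4 = 35.
χ² = (103−105)²/105 + (37−35)²/35
   = 0.0381 + 0.1143
Sum = 0.152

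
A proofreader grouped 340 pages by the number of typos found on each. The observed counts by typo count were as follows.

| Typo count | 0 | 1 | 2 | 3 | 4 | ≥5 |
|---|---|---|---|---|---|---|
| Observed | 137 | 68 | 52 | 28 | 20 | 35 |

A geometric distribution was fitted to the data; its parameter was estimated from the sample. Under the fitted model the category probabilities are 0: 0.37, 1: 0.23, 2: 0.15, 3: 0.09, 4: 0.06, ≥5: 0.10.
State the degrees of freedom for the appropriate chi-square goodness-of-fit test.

4

There are k = 6 categories and 1 parameter estimated from the data, so df = 6 − 1 − 1 = 4.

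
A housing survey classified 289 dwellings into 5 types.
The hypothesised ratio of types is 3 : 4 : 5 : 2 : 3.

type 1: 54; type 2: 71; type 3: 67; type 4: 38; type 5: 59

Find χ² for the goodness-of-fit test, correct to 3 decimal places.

Ratio total = 17. Expected counts: 289×3/17 = 51, 289×4/17 = 68, 289×5/17 = 85, 289×2/17 = 34, 289×3/17 = 51.
cat         O        E   (O−E)²/E
type 1     54       51     0.1765
type 2     71       68     0.1324
type 3     67       85     3.8118
type 4     38       34     0.4706
type 5     59       51     1.2549
Sum = 5.846

5.846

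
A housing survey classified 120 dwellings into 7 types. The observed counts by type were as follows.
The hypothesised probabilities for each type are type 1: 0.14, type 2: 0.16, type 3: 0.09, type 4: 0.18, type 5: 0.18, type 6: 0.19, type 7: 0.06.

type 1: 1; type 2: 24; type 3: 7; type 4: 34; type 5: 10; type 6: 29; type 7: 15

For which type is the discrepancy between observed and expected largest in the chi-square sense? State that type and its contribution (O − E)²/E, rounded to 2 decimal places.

type 1, 14.86

Expected counts E_i = n·p_i: 120×0.14 = 16.8, 120×0.16 = 19.2, 120×0.09 = 10.8, 120×0.18 = 21.6, 120×0.18 = 21.6, 120×0.19 = 22.8, 120×0.06 = 7.2.
cat         O        E   (O−E)²/E
type 1      1     16.8     14.860
type 2     24     19.2      1.200
type 3      7     10.8      1.337
type 4     34     21.6      7.119
type 5     10     21.6      6.230
type 6     29     22.8      1.686
type 7     15      7.2      8.450
The largest term is for type 1: 14.86.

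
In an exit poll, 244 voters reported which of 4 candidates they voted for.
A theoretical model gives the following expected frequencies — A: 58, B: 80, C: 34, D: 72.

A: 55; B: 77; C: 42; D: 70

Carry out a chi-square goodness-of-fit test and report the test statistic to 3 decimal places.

2.206

χ² = (55−58)²/58 + (77−80)²/80 + (42−34)²/34 + (70−72)²/72
   = 0.1552 + 0.1125 + 1.8824 + 0.0556
Sum = 2.206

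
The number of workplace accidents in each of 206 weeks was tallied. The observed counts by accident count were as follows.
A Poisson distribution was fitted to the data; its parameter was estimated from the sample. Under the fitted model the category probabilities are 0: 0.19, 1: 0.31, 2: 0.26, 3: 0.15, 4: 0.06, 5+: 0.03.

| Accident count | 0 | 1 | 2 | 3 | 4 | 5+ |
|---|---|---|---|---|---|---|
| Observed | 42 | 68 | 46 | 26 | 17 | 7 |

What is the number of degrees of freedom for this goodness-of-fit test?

There are k = 6 categories and 1 parameter estimated from the data, so df = 6 − 1 − 1 = 4.

4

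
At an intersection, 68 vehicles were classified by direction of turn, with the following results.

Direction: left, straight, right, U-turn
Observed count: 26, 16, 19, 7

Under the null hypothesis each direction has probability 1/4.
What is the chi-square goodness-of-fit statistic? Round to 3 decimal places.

Expected count for each of the 4 categories: 68/4 = 17.
cat           O        E   (O−E)²/E
left         26       17     4.7647
straight     16       17     0.0588
right        19       17     0.2353
U-turn        7       17     5.8824
Sum = 10.941

10.941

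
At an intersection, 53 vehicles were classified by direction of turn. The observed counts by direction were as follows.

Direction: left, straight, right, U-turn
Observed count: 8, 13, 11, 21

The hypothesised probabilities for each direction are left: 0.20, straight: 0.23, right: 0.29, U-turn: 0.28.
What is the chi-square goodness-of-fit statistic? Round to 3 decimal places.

4.491

Expected counts E_i = n·p_i: 53×0.20 = 10.6, 53×0.23 = 12.19, 53×0.29 = 15.37, 53×0.28 = 14.84.
cat           O        E   (O−E)²/E
left          8     10.6     0.6377
straight     13    12.19     0.0538
right        11    15.37     1.2425
U-turn       21    14.84     2.5570
Sum = 4.491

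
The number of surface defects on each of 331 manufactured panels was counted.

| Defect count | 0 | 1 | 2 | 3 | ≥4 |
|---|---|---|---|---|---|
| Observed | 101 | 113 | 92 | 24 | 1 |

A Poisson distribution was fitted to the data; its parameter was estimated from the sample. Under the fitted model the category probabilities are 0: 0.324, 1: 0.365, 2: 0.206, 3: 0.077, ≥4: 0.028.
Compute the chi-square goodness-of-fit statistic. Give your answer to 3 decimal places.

16.649

Expected counts E_i = n·p_i: 331×0.324 = 107.244, 331×0.365 = 120.815, 331×0.206 = 68.186, 331×0.077 = 25.487, 331×0.028 = 9.268.
cat         O        E   (O−E)²/E
0         101  107.244     0.3635
1         113  120.815     0.5055
2          92   68.186     8.3171
3          24   25.487     0.0868
≥4          1    9.268     7.3759
Sum = 16.649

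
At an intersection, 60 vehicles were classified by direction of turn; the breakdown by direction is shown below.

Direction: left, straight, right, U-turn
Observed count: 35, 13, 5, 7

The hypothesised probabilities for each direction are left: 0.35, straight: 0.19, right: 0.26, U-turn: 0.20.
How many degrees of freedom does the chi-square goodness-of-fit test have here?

3

There are k = 4 categories and no parameters were estimated from the data, so df = 4 − 1 = 3.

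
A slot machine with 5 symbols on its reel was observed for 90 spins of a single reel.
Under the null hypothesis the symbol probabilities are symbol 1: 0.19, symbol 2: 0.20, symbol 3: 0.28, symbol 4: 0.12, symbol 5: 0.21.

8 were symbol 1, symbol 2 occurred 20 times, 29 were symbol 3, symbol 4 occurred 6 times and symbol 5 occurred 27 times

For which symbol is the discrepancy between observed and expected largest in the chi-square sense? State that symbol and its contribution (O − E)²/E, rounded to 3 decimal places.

symbol 1, 4.843

Expected counts E_i = n·p_i: 90×0.19 = 17.1, 90×0.20 = 18, 90×0.28 = 25.2, 90×0.12 = 10.8, 90×0.21 = 18.9.
symbol 1: (8 − 17.1)²/17.1 = 82.81/17.1 = 4.8427
symbol 2: (20 − 18)²/18 = 4/18 = 0.2222
symbol 3: (29 − 25.2)²/25.2 = 14.44/25.2 = 0.5730
symbol 4: (6 − 10.8)²/10.8 = 23.04/10.8 = 2.1333
symbol 5: (27 − 18.9)²/18.9 = 65.61/18.9 = 3.4714
The largest term is for symbol 1: 4.843.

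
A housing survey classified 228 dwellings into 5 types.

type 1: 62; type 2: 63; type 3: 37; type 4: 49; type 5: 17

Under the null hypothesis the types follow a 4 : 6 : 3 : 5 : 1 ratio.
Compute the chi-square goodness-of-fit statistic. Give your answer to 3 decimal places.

9.336

Ratio total = 19. Expected counts: 228×4/19 = 48, 228×6/19 = 72, 228×3/19 = 36, 228×5/19 = 60, 228×1/19 = 12.
cat         O        E   (O−E)²/E
type 1     62       48     4.0833
type 2     63       72     1.1250
type 3     37       36     0.0278
type 4     49       60     2.0167
type 5     17       12     2.0833
Sum = 9.336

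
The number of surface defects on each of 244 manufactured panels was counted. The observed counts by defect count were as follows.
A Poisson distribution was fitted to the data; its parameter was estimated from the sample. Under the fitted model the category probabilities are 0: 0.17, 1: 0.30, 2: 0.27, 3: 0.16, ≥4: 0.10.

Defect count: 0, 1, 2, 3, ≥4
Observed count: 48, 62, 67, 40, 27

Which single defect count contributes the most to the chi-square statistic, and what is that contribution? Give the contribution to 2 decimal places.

Expected counts E_i = n·p_i: 244×0.17 = 41.48, 244×0.30 = 73.2, 244×0.27 = 65.88, 244×0.16 = 39.04, 244×0.10 = 24.4.
cat         O        E   (O−E)²/E
0          48    41.48      1.025
1          62     73.2      1.714
2          67    65.88      0.019
3          40    39.04      0.024
≥4         27     24.4      0.277
The largest term is for 1: 1.71.

1, 1.71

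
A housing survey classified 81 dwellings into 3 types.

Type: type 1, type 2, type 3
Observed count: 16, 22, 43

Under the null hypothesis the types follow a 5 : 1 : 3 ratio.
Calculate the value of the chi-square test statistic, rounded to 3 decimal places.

46.948

Ratio total = 9. Expected counts: 81×5/9 = 45, 81×1/9 = 9, 81×3/9 = 27.
cat         O        E   (O−E)²/E
type 1     16       45    18.6889
type 2     22        9    18.7778
type 3     43       27     9.4815
Sum = 46.948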